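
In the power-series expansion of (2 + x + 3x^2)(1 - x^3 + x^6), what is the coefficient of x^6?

2

(2 + x + 3x^2) has coefficients 2,1,3 for degrees 0…2.
(1 - x^3 + x^6) has coefficients 1,0,0,-1,0,0,1 for degrees 0…6.
[x^6] = 2·1 + 1·0 + 3·0 = 2.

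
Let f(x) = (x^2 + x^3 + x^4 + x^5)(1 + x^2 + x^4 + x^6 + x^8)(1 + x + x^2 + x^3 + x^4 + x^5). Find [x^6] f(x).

(x^2 + x^3 + x^4 + x^5) has coefficients 0,0,1,1,1,1 for degrees 0…5.
(1 + x^2 + x^4 + x^6 + x^8) has coefficients 1,0,1,0,1,0,1 for degrees 0…6.
Finally multiplying by (1 + x + x^2 + x^3 + x^4 + x^5), the product of all factors after the first has coefficients 1,1,2,2,3,3,3 for degrees 0…6.
[x^6] = 1·3 + 1·2 + 1·2 + 1·1 = 8.

8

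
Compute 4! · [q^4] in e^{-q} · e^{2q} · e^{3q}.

256

The EGF product rule gives c_4 = Σ_{k_1+k_2+k_3=4} C(4; k_1,k_2,k_3) · ∏ g_i(k_i), where e^{-q} gives (-1)^k; e^{2q} gives (2)^k; e^{3q} gives (3)^k.
g_1(k) for k = 0…4: 1, -1, 1, -1, 1.
g_2(k) for k = 0…4: 1, 2, 4, 8, 16.
g_3(k) for k = 0…4: 1, 3, 9, 27, 81.
First combine the last two factors: h(k) = Σ_j C(k,j)·g_2(j)·g_3(k−j) for k = 0…4: 1, 5, 25, 125, 625.
c_4 = Σ_k C(4,k)·g_1(k)·h(4−k) = 1·1·625 + 4·(-1)·125 + 6·1·25 + 4·(-1)·5 + 1·1·1 = 625 − 500 + 150 − 20 + 1 = 256.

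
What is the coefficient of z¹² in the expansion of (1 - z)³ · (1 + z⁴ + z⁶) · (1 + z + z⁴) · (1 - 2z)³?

71

(1 - z)³ has coefficients 1,-3,3,-1 for degrees 0…3.
(1 + z⁴ + z⁶) has coefficients 1,0,0,0,1,0,1,0,0,0,0,0,0 for degrees 0…12.
Multiplying by (1 + z + z⁴) gives running coefficients 1,1,0,0,2,1,1,1,1,0,1,0,0 for degrees 0…12.
Finally multiplying by (1 - 2z)³, the product of all factors after the first has coefficients 1,-5,6,4,-6,-11,19,-9,-1,-2,5,-14,12 for degrees 0…12.
[z¹²] = 1·12 − 3·(-14) + 3·5 − 1·(-2) = 71.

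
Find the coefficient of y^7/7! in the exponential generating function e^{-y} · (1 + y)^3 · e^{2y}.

The EGF product rule gives c_7 = Σ_{k_1+k_2+k_3=7} C(7; k_1,k_2,k_3) · ∏ g_i(k_i), where e^{-y} gives (-1)^k; (1+y)^3 gives the falling factorial (3)_k; e^{2y} gives (2)^k.
g_1(k) for k = 0…7: 1, -1, 1, -1, 1, -1, 1, -1.
g_2(k) for k = 0…7: 1, 3, 6, 6, 0, 0, 0, 0.
g_3(k) for k = 0…7: 1, 2, 4, 8, 16, 32, 64, 128.
First combine the last two factors: h(k) = Σ_j C(k,j)·g_2(j)·g_3(k−j) for k = 0…7: 1, 5, 22, 86, 304, 992, 3040, 8864.
c_7 = Σ_k C(7,k)·g_1(k)·h(7−k) = 1·1·8864 + 7·(-1)·3040 + 21·1·992 + 35·(-1)·304 + 35·1·86 + 21·(-1)·22 + 7·1·5 + 1·(-1)·1 = 8864 − 21280 + 20832 − 10640 + 3010 − 462 + 35 − 1 = 358.

358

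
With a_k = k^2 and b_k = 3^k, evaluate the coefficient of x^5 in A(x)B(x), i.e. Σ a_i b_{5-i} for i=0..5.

This is [x^5] in the product of the two ordinary generating functions.
Σ = 0·243 + 1·81 + 4·27 + 9·9 + 16·3 + 25·1 = 343.

343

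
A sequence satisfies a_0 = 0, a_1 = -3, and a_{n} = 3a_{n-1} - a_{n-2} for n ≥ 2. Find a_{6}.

The ordinary generating function has denominator 1 - 3x + x^2.
Iterating the recurrence: a_0,…,a_{6} = 0, -3, -9, -24, -63, -165, -432.

-432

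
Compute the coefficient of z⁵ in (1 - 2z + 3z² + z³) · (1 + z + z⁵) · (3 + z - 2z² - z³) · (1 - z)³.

(1 - 2z + 3z² + z³) has coefficients 1,-2,3,1 for degrees 0…3.
(1 + z + z⁵) has coefficients 1,1,0,0,0,1 for degrees 0…5.
Multiplying by (3 + z - 2z² - z³) gives running coefficients 3,4,-1,-3,-1,3 for degrees 0…5.
Finally multiplying by (1 - z)³, the product of all factors after the first has coefficients 3,-5,-4,9,1,-2 for degrees 0…5.
[z⁵] = 1·(-2) − 2·1 + 3·9 + 1·(-4) = 19.

19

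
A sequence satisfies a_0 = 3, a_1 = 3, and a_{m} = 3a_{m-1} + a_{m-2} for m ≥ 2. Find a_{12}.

1826283

The ordinary generating function has denominator 1 - 3t - t^2.
Iterating the recurrence: a_0,…,a_{12} = 3, 3, 12, 39, 129, 426, 1407, 4647, 15348, 50691, 167421, 552954, 1826283.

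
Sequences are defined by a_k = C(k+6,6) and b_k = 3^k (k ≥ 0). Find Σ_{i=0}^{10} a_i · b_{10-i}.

The convolution is the x^10 coefficient of A(x)B(x).
Σ = 1·59049 + 7·19683 + 28·6561 + 84·2187 + 210·729 + 462·243 + 924·81 + 1716·27 + 3003·9 + 5005·3 + 8008·1 = 1000828.

1000828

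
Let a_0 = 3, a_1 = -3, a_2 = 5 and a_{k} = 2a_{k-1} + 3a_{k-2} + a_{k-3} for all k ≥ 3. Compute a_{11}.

The ordinary generating function has denominator 1 - 2t - 3t^2 - t^3.
Iterating the recurrence: a_0,…,a_{11} = 3, -3, 5, 4, 20, 57, 178, 547, 1685, 5189, 15980, 49212.

49212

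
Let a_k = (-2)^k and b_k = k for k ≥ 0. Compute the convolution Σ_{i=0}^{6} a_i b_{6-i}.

Write out a_i and b_{6-i} for i = 0,…,6 and sum the products.
Σ = 1·6 − 2·5 + 4·4 − 8·3 + 16·2 − 32·1 + 64·0 = -12.

-12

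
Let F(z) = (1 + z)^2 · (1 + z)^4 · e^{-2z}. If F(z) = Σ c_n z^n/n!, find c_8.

-5888

The EGF product rule gives c_8 = Σ_{k_1+k_2+k_3=8} C(8; k_1,k_2,k_3) · ∏ g_i(k_i), where (1+z)^2 gives the falling factorial (2)_k; (1+z)^4 gives the falling factorial (4)_k; e^{-2z} gives (-2)^k.
g_1(k) for k = 0…8: 1, 2, 2, 0, 0, 0, 0, 0, 0.
g_2(k) for k = 0…8: 1, 4, 12, 24, 24, 0, 0, 0, 0.
g_3(k) for k = 0…8: 1, -2, 4, -8, 16, -32, 64, -128, 256.
First combine the last two factors: h(k) = Σ_j C(k,j)·g_2(j)·g_3(k−j) for k = 0…8: 1, 2, 0, -8, 8, 48, -224, 320, 1536.
c_8 = Σ_k C(8,k)·g_1(k)·h(8−k) = 1·1·1536 + 8·2·320 + 28·2·(-224) = 1536 + 5120 − 12544 = -5888.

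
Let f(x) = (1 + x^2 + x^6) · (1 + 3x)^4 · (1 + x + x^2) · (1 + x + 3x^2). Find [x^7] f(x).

1616

(1 + x^2 + x^6) has coefficients 1,0,1,0,0,0,1 for degrees 0…6.
(1 + 3x)^4 has coefficients 1,12,54,108,81,0,0,0 for degrees 0…7.
Multiplying by (1 + x + x^2) gives running coefficients 1,13,67,174,243,189,81,0 for degrees 0…7.
Finally multiplying by (1 + x + 3x^2), the product of all factors after the first has coefficients 1,14,83,280,618,954,999,648 for degrees 0…7.
[x^7] = 1·648 + 1·954 + 1·14 = 1616.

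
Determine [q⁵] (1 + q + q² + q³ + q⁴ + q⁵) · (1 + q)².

(1 + q + q² + q³ + q⁴ + q⁵) has coefficients 1,1,1,1,1,1 for degrees 0…5.
(1 + q)² has coefficients 1,2,1,0,0,0 for degrees 0…5.
[q⁵] = 1·0 + 1·0 + 1·0 + 1·1 + 1·2 + 1·1 = 4.

4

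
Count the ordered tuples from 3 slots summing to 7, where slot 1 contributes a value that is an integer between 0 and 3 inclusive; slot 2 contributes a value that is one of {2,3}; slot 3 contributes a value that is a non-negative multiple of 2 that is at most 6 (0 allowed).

The generating function for the choices is (1 + x + x² + x³)·(x² + x³)·(1 + x² + x⁴ + x⁶); the count is [x⁷].
(1 + x + x² + x³) has coefficients 1,1,1,1 for degrees 0…3.
(x² + x³) has coefficients 0,0,1,1,0,0,0,0 for degrees 0…7.
Finally multiplying by (1 + x² + x⁴ + x⁶), the product of all factors after the first has coefficients 0,0,1,1,1,1,1,1 for degrees 0…7.
[x⁷] = 1·1 + 1·1 + 1·1 + 1·1 = 4.

4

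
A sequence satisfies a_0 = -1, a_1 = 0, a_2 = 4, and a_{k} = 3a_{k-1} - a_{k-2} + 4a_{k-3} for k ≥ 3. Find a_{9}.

6312

The ordinary generating function has denominator 1 - 3t + t^2 - 4t^3.
Iterating the recurrence: a_0,…,a_{9} = -1, 0, 4, 8, 20, 68, 216, 660, 2036, 6312.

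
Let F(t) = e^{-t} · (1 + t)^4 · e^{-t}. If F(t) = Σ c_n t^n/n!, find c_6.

-224

The EGF product rule gives c_6 = Σ_{k_1+k_2+k_3=6} C(6; k_1,k_2,k_3) · ∏ g_i(k_i), where e^{-t} gives (-1)^k; (1+t)^4 gives the falling factorial (4)_k; e^{-t} gives (-1)^k.
g_1(k) for k = 0…6: 1, -1, 1, -1, 1, -1, 1.
g_2(k) for k = 0…6: 1, 4, 12, 24, 24, 0, 0.
g_3(k) for k = 0…6: 1, -1, 1, -1, 1, -1, 1.
First combine the last two factors: h(k) = Σ_j C(k,j)·g_2(j)·g_3(k−j) for k = 0…6: 1, 3, 5, -1, -15, 19, 37.
c_6 = Σ_k C(6,k)·g_1(k)·h(6−k) = 1·1·37 + 6·(-1)·19 + 15·1·(-15) + 20·(-1)·(-1) + 15·1·5 + 6·(-1)·3 + 1·1·1 = 37 − 114 − 225 + 20 + 75 − 18 + 1 = -224.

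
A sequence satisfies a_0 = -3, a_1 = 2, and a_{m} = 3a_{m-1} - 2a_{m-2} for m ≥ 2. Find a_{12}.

The ordinary generating function has denominator 1 - 3z + 2z^2.
Iterating the recurrence: a_0,…,a_{12} = -3, 2, 12, 32, 72, 152, 312, 632, 1272, 2552, 5112, 10232, 20472.

20472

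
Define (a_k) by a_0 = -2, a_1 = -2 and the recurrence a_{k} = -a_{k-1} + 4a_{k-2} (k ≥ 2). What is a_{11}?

The ordinary generating function has denominator 1 + x - 4x^2.
Iterating the recurrence: a_0,…,a_{11} = -2, -2, -6, -2, -22, 14, -102, 158, -566, 1198, -3462, 8254.

8254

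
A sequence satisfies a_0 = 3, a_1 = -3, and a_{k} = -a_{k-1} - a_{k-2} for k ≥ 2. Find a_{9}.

The ordinary generating function has denominator 1 + t + t^2.
Iterating the recurrence: a_0,…,a_{9} = 3, -3, 0, 3, -3, 0, 3, -3, 0, 3.

3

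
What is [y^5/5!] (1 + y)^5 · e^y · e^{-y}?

120

The EGF product rule gives c_5 = Σ_{k_1+k_2+k_3=5} C(5; k_1,k_2,k_3) · ∏ g_i(k_i), where (1+y)^5 gives the falling factorial (5)_k; e^y gives (1)^k; e^{-y} gives (-1)^k.
g_1(k) for k = 0…5: 1, 5, 20, 60, 120, 120.
g_2(k) for k = 0…5: 1, 1, 1, 1, 1, 1.
g_3(k) for k = 0…5: 1, -1, 1, -1, 1, -1.
First combine the last two factors: h(k) = Σ_j C(k,j)·g_2(j)·g_3(k−j) for k = 0…5: 1, 0, 0, 0, 0, 0.
c_5 = Σ_k C(5,k)·g_1(k)·h(5−k) = 1·120·1 = 120.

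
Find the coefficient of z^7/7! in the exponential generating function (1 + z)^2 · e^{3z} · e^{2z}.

The EGF product rule gives c_7 = Σ_{k_1+k_2+k_3=7} C(7; k_1,k_2,k_3) · ∏ g_i(k_i), where (1+z)^2 gives the falling factorial (2)_k; e^{3z} gives (3)^k; e^{2z} gives (2)^k.
g_1(k) for k = 0…7: 1, 2, 2, 0, 0, 0, 0, 0.
g_2(k) for k = 0…7: 1, 3, 9, 27, 81, 243, 729, 2187.
g_3(k) for k = 0…7: 1, 2, 4, 8, 16, 32, 64, 128.
First combine the last two factors: h(k) = Σ_j C(k,j)·g_2(j)·g_3(k−j) for k = 0…7: 1, 5, 25, 125, 625, 3125, 15625, 78125.
c_7 = Σ_k C(7,k)·g_1(k)·h(7−k) = 1·1·78125 + 7·2·15625 + 21·2·3125 = 78125 + 218750 + 131250 = 428125.

428125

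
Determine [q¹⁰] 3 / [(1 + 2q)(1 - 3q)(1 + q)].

82173

The denominator gives the recurrence a_n = 7a_(n−2) + 6a_(n−3) for n ≥ 3; the numerator fixes a_0 = 3, a_1 = 0, a_2 = 21.
Iterating: 3, 0, 21, 18, 147, 252, 1137, 2646, 9471, 25344, 82173, so a_10 = 82173.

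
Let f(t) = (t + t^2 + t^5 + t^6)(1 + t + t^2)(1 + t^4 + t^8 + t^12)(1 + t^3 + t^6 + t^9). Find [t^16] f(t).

12

(t + t^2 + t^5 + t^6) has coefficients 0,1,1,0,0,1,1 for degrees 0…6.
(1 + t + t^2) has coefficients 1,1,1,0,0,0,0,0,0,0,0,0,0,0,0,0,0 for degrees 0…16.
Multiplying by (1 + t^4 + t^8 + t^12) gives running coefficients 1,1,1,0,1,1,1,0,1,1,1,0,1,1,1,0,0 for degrees 0…16.
Finally multiplying by (1 + t^3 + t^6 + t^9), the product of all factors after the first has coefficients 1,1,1,1,2,2,2,2,3,3,3,3,3,3,3,3,2 for degrees 0…16.
[t^16] = 1·3 + 1·3 + 1·3 + 1·3 = 12.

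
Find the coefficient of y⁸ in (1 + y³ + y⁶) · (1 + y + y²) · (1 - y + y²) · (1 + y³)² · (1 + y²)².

13

(1 + y³ + y⁶) has coefficients 1,0,0,1,0,0,1 for degrees 0…6.
(1 + y + y²) has coefficients 1,1,1,0,0,0,0,0,0 for degrees 0…8.
Multiplying by (1 - y + y²) gives running coefficients 1,0,1,0,1,0,0,0,0 for degrees 0…8.
Multiplying by (1 + y³)² gives running coefficients 1,0,1,2,1,2,1,2,1 for degrees 0…8.
Finally multiplying by (1 + y²)², the product of all factors after the first has coefficients 1,0,3,2,4,6,4,8,4 for degrees 0…8.
[y⁸] = 1·4 + 1·6 + 1·3 = 13.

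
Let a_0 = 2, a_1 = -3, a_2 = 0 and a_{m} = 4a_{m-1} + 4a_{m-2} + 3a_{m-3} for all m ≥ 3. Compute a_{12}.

-11165262

The ordinary generating function has denominator 1 - 4t - 4t^2 - 3t^3.
Iterating the recurrence: a_0,…,a_{12} = 2, -3, 0, -6, -33, -156, -774, -3819, -18840, -92958, -458649, -2262948, -11165262.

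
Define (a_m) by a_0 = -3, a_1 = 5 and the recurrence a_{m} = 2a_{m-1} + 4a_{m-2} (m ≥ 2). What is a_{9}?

The ordinary generating function has denominator 1 - 2t - 4t^2.
Iterating the recurrence: a_0,…,a_{9} = -3, 5, -2, 16, 24, 112, 320, 1088, 3456, 11264.

11264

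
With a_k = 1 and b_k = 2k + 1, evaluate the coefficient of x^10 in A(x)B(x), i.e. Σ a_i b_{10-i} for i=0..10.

Write out a_i and b_{10-i} for i = 0,…,10 and sum the products.
Σ = 1·21 + 1·19 + 1·17 + 1·15 + 1·13 + 1·11 + 1·9 + 1·7 + 1·5 + 1·3 + 1·1 = 121.

121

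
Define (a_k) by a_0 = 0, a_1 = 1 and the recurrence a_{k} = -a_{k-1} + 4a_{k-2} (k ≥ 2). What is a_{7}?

The ordinary generating function has denominator 1 + t - 4t^2.
Iterating the recurrence: a_0,…,a_{7} = 0, 1, -1, 5, -9, 29, -65, 181.

181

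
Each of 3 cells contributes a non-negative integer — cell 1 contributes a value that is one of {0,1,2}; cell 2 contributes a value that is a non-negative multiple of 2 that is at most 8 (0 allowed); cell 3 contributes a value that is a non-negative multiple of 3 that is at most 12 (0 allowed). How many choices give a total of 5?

The generating function for the choices is (1 + t + t²)·(1 + t² + t⁴ + t⁶ + t⁸)·(1 + t³ + t⁶ + t⁹ + t¹²); the count is [t⁵].
(1 + t + t²) has coefficients 1,1,1 for degrees 0…2.
(1 + t² + t⁴ + t⁶ + t⁸) has coefficients 1,0,1,0,1,0 for degrees 0…5.
Finally multiplying by (1 + t³ + t⁶ + t⁹ + t¹²), the product of all factors after the first has coefficients 1,0,1,1,1,1 for degrees 0…5.
[t⁵] = 1·1 + 1·1 + 1·1 = 3.

3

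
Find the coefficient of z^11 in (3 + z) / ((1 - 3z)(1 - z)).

885733

The denominator gives the recurrence a_n = 4a_(n−1) − 3a_(n−2) for n ≥ 2; the numerator fixes a_0 = 3, a_1 = 13.
Iterating: 3, 13, 43, 133, 403, 1213, 3643, 10933, 32803, 98413, 295243, 885733, so a_11 = 885733.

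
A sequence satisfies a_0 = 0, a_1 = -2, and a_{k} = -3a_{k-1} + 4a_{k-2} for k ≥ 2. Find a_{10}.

The ordinary generating function has denominator 1 + 3t - 4t^2.
Iterating the recurrence: a_0,…,a_{10} = 0, -2, 6, -26, 102, -410, 1638, -6554, 26214, -104858, 419430.

419430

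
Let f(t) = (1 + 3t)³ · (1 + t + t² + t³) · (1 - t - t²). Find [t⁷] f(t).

-81

(1 + 3t)³ has coefficients 1,9,27,27 for degrees 0…3.
(1 + t + t² + t³) has coefficients 1,1,1,1,0,0,0,0 for degrees 0…7.
Finally multiplying by (1 - t - t²), the product of all factors after the first has coefficients 1,0,-1,-1,-2,-1,0,0 for degrees 0…7.
[t⁷] = 1·0 + 9·0 + 27·(-1) + 27·(-2) = -81.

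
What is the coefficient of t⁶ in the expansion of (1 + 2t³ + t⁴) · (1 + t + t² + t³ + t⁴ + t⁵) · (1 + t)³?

30

(1 + 2t³ + t⁴) has coefficients 1,0,0,2,1 for degrees 0…4.
(1 + t + t² + t³ + t⁴ + t⁵) has coefficients 1,1,1,1,1,1,0 for degrees 0…6.
Finally multiplying by (1 + t)³, the product of all factors after the first has coefficients 1,4,7,8,8,8,7 for degrees 0…6.
[t⁶] = 1·7 + 2·8 + 1·7 = 30.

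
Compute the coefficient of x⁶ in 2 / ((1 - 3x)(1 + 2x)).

Partial fractions give a closed form: a_n = (6/5)·3^n + (4/5)·(-2)^n.
At n = 6: a_6 = 926.

926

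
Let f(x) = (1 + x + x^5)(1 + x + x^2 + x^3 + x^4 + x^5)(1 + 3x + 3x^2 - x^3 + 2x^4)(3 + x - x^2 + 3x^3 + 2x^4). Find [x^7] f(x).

124

(1 + x + x^5) has coefficients 1,1,0,0,0,1 for degrees 0…5.
(1 + x + x^2 + x^3 + x^4 + x^5) has coefficients 1,1,1,1,1,1,0,0 for degrees 0…7.
Multiplying by (1 + 3x + 3x^2 - x^3 + 2x^4) gives running coefficients 1,4,7,6,8,8,7,4 for degrees 0…7.
Finally multiplying by (3 + x - x^2 + 3x^3 + 2x^4), the product of all factors after the first has coefficients 3,13,24,24,37,55,53,47 for degrees 0…7.
[x^7] = 1·47 + 1·53 + 1·24 = 124.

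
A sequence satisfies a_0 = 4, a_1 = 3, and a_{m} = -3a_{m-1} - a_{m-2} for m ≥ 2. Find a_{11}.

80193

The ordinary generating function has denominator 1 + 3t + t^2.
Iterating the recurrence: a_0,…,a_{11} = 4, 3, -13, 36, -95, 249, -652, 1707, -4469, 11700, -30631, 80193.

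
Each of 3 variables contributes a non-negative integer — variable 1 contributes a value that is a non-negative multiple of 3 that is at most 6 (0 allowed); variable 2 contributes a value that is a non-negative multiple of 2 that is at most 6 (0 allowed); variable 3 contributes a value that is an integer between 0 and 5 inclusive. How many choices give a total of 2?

2

The generating function for the choices is (1 + q³ + q⁶)·(1 + q² + q⁴ + q⁶)·(1 + q + q² + q³ + q⁴ + q⁵); the count is [q²].
(1 + q³ + q⁶) has coefficients 1,0,0 for degrees 0…2.
(1 + q² + q⁴ + q⁶) has coefficients 1,0,1 for degrees 0…2.
Finally multiplying by (1 + q + q² + q³ + q⁴ + q⁵), the product of all factors after the first has coefficients 1,1,2 for degrees 0…2.
[q²] = 1·2 = 2.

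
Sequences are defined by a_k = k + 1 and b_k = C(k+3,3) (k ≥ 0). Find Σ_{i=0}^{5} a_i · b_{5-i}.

252

Write out a_i and b_{5-i} for i = 0,…,5 and sum the products.
Σ = 1·56 + 2·35 + 3·20 + 4·10 + 5·4 + 6·1 = 252.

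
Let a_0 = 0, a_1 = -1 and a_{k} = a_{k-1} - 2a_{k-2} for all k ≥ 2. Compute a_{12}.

The ordinary generating function has denominator 1 - y + 2y^2.
Iterating the recurrence: a_0,…,a_{12} = 0, -1, -1, 1, 3, 1, -5, -7, 3, 17, 11, -23, -45.

-45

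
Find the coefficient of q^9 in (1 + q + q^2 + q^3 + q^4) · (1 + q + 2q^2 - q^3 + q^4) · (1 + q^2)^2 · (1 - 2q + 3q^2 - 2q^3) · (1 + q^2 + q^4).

(1 + q + q^2 + q^3 + q^4) has coefficients 1,1,1,1,1 for degrees 0…4.
(1 + q + 2q^2 - q^3 + q^4) has coefficients 1,1,2,-1,1,0,0,0,0,0 for degrees 0…9.
Multiplying by (1 + q^2)^2 gives running coefficients 1,1,4,1,6,-1,4,-1,1,0 for degrees 0…9.
Multiplying by (1 - 2q + 3q^2 - 2q^3) gives running coefficients 1,-1,5,-6,14,-18,22,-24,17,-13 for degrees 0…9.
Finally multiplying by (1 + q^2 + q^4), the product of all factors after the first has coefficients 1,-1,6,-7,20,-25,41,-48,53,-55 for degrees 0…9.
[q^9] = 1·(-55) + 1·53 + 1·(-48) + 1·41 + 1·(-25) = -34.

-34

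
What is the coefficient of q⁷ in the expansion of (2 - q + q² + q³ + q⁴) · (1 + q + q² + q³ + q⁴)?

2

(2 - q + q² + q³ + q⁴) has coefficients 2,-1,1,1,1 for degrees 0…4.
(1 + q + q² + q³ + q⁴) has coefficients 1,1,1,1,1,0,0,0 for degrees 0…7.
[q⁷] = 2·0 − 1·0 + 1·0 + 1·1 + 1·1 = 2.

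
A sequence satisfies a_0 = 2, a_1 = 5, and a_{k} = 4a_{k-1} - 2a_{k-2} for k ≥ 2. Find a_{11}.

The ordinary generating function has denominator 1 - 4q + 2q^2.
Iterating the recurrence: a_0,…,a_{11} = 2, 5, 16, 54, 184, 628, 2144, 7320, 24992, 85328, 291328, 994656.

994656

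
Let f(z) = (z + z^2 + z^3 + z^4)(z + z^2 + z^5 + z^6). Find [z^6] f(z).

(z + z^2 + z^3 + z^4) has coefficients 0,1,1,1,1 for degrees 0…4.
(z + z^2 + z^5 + z^6) has coefficients 0,1,1,0,0,1,1 for degrees 0…6.
[z^6] = 1·1 + 1·0 + 1·0 + 1·1 = 2.

2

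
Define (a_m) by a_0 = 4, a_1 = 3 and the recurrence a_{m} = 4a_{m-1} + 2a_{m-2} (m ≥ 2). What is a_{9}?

669488

The ordinary generating function has denominator 1 - 4z - 2z^2.
Iterating the recurrence: a_0,…,a_{9} = 4, 3, 20, 86, 384, 1708, 7600, 33816, 150464, 669488.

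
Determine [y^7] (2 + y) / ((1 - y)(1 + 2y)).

-127

The denominator gives the recurrence a_n = −a_(n−1) + 2a_(n−2) for n ≥ 2; the numerator fixes a_0 = 2, a_1 = -1.
Iterating: 2, -1, 5, -7, 17, -31, 65, -127, so a_7 = -127.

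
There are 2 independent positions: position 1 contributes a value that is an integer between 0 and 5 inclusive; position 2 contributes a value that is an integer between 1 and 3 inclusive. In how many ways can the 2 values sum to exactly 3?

3

The generating function for the choices is (1 + t + t^2 + t^3 + t^4 + t^5)·(t + t^2 + t^3); the count is [t^3].
(1 + t + t^2 + t^3 + t^4 + t^5) has coefficients 1,1,1,1 for degrees 0…3.
(t + t^2 + t^3) has coefficients 0,1,1,1 for degrees 0…3.
[t^3] = 1·1 + 1·1 + 1·1 + 1·0 = 3.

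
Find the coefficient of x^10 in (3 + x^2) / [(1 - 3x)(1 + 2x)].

The denominator gives the recurrence a_n = a_(n−1) + 6a_(n−2) for n ≥ 3; the numerator fixes a_0 = 3, a_1 = 3, a_2 = 22.
Iterating: 3, 3, 22, 40, 172, 412, 1444, 3916, 12580, 36076, 111556, so a_10 = 111556.

111556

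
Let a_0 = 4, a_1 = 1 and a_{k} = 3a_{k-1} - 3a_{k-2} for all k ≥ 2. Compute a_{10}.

1701

The ordinary generating function has denominator 1 - 3t + 3t^2.
Iterating the recurrence: a_0,…,a_{10} = 4, 1, -9, -30, -63, -99, -108, -27, 243, 810, 1701.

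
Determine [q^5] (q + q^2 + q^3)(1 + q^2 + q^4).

(q + q^2 + q^3) has coefficients 0,1,1,1 for degrees 0…3.
(1 + q^2 + q^4) has coefficients 1,0,1,0,1,0 for degrees 0…5.
[q^5] = 1·1 + 1·0 + 1·1 = 2.

2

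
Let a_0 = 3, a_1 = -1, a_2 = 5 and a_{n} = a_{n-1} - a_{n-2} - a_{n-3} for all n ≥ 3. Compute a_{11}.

The ordinary generating function has denominator 1 - x + x^2 + x^3.
Iterating the recurrence: a_0,…,a_{11} = 3, -1, 5, 3, -1, -9, -11, -1, 19, 31, 13, -37.

-37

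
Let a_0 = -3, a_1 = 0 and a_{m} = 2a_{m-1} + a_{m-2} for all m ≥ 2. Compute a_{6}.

The ordinary generating function has denominator 1 - 2z - z^2.
Iterating the recurrence: a_0,…,a_{6} = -3, 0, -3, -6, -15, -36, -87.

-87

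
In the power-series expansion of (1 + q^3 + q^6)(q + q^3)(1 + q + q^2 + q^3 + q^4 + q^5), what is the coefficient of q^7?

(1 + q^3 + q^6) has coefficients 1,0,0,1,0,0,1 for degrees 0…6.
(q + q^3) has coefficients 0,1,0,1,0,0,0,0 for degrees 0…7.
Finally multiplying by (1 + q + q^2 + q^3 + q^4 + q^5), the product of all factors after the first has coefficients 0,1,1,2,2,2,2,1 for degrees 0…7.
[q^7] = 1·1 + 1·2 + 1·1 = 4.

4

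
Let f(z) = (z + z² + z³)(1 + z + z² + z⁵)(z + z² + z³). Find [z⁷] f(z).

(z + z² + z³) has coefficients 0,1,1,1 for degrees 0…3.
(1 + z + z² + z⁵) has coefficients 1,1,1,0,0,1,0,0 for degrees 0…7.
Finally multiplying by (z + z² + z³), the product of all factors after the first has coefficients 0,1,2,3,2,1,1,1 for degrees 0…7.
[z⁷] = 1·1 + 1·1 + 1·2 = 4.

4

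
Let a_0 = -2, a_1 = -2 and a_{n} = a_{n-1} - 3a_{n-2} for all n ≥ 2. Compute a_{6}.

-26

The ordinary generating function has denominator 1 - z + 3z^2.
Iterating the recurrence: a_0,…,a_{6} = -2, -2, 4, 10, -2, -32, -26.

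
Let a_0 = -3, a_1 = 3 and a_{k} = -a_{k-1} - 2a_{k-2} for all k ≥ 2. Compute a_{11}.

135

The ordinary generating function has denominator 1 + z + 2z^2.
Iterating the recurrence: a_0,…,a_{11} = -3, 3, 3, -9, 3, 15, -21, -9, 51, -33, -69, 135.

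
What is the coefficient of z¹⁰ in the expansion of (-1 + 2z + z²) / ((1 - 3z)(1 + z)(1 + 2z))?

Partial fractions give a closed form: a_n = (-1/10)·3^n + (1/2)·(-1)^n + (-7/5)·(-2)^n.
At n = 10: a_10 = -7338.

-7338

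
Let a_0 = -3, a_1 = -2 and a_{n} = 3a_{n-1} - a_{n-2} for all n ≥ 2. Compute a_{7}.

-322

The ordinary generating function has denominator 1 - 3x + x^2.
Iterating the recurrence: a_0,…,a_{7} = -3, -2, -3, -7, -18, -47, -123, -322.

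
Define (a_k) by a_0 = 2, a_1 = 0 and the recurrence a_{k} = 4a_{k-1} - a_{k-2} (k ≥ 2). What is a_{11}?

-302632

The ordinary generating function has denominator 1 - 4y + y^2.
Iterating the recurrence: a_0,…,a_{11} = 2, 0, -2, -8, -30, -112, -418, -1560, -5822, -21728, -81090, -302632.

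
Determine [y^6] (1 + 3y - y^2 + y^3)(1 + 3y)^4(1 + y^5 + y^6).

43

(1 + 3y - y^2 + y^3) has coefficients 1,3,-1,1 for degrees 0…3.
(1 + 3y)^4 has coefficients 1,12,54,108,81,0,0 for degrees 0…6.
Finally multiplying by (1 + y^5 + y^6), the product of all factors after the first has coefficients 1,12,54,108,81,1,13 for degrees 0…6.
[y^6] = 1·13 + 3·1 − 1·81 + 1·108 = 43.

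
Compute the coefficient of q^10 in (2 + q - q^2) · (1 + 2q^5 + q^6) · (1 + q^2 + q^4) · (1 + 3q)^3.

192

(2 + q - q^2) has coefficients 2,1,-1 for degrees 0…2.
(1 + 2q^5 + q^6) has coefficients 1,0,0,0,0,2,1,0,0,0,0 for degrees 0…10.
Multiplying by (1 + q^2 + q^4) gives running coefficients 1,0,1,0,1,2,1,2,1,2,1 for degrees 0…10.
Finally multiplying by (1 + 3q)^3, the product of all factors after the first has coefficients 1,9,28,36,28,38,46,92,100,92,100 for degrees 0…10.
[q^10] = 2·100 + 1·92 − 1·100 = 192.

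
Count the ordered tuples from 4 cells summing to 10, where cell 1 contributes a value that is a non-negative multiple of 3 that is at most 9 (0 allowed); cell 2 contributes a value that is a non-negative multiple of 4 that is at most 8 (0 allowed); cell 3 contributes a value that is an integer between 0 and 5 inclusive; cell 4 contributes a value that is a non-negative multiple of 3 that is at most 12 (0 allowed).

13

The generating function for the choices is (1 + x³ + x⁶ + x⁹)·(1 + x⁴ + x⁸)·(1 + x + x² + x³ + x⁴ + x⁵)·(1 + x³ + x⁶ + x⁹ + x¹²); the count is [x¹⁰].
(1 + x³ + x⁶ + x⁹) has coefficients 1,0,0,1,0,0,1,0,0,1 for degrees 0…9.
(1 + x⁴ + x⁸) has coefficients 1,0,0,0,1,0,0,0,1,0,0 for degrees 0…10.
Multiplying by (1 + x + x² + x³ + x⁴ + x⁵) gives running coefficients 1,1,1,1,2,2,1,1,2,2,1 for degrees 0…10.
Finally multiplying by (1 + x³ + x⁶ + x⁹ + x¹²), the product of all factors after the first has coefficients 1,1,1,2,3,3,3,4,5,5,5 for degrees 0…10.
[x¹⁰] = 1·5 + 1·4 + 1·3 + 1·1 = 13.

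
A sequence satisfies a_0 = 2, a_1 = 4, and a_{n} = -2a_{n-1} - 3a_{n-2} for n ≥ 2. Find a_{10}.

The ordinary generating function has denominator 1 + 2z + 3z^2.
Iterating the recurrence: a_0,…,a_{10} = 2, 4, -14, 16, 10, -68, 106, -8, -302, 628, -350.

-350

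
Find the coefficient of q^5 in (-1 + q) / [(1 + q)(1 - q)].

1

Partial fractions give a closed form: a_n = (-1)·(-1)^n.
At n = 5: a_5 = 1.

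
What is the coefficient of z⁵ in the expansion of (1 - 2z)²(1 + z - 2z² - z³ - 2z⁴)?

4

(1 - 2z)² has coefficients 1,-4,4 for degrees 0…2.
(1 + z - 2z² - z³ - 2z⁴) has coefficients 1,1,-2,-1,-2,0 for degrees 0…5.
[z⁵] = 1·0 − 4·(-2) + 4·(-1) = 4.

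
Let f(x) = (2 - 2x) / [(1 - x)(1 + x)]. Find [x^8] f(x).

Partial fractions give a closed form: a_n = (2)·(-1)^n.
At n = 8: a_8 = 2.

2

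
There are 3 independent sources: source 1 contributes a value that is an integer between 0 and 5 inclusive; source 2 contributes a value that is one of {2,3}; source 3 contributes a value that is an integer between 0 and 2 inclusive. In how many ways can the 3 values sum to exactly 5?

The generating function for the choices is (1 + z + z^2 + z^3 + z^4 + z^5)·(z^2 + z^3)·(1 + z + z^2); the count is [z^5].
(1 + z + z^2 + z^3 + z^4 + z^5) has coefficients 1,1,1,1,1,1 for degrees 0…5.
(z^2 + z^3) has coefficients 0,0,1,1,0,0 for degrees 0…5.
Finally multiplying by (1 + z + z^2), the product of all factors after the first has coefficients 0,0,1,2,2,1 for degrees 0…5.
[z^5] = 1·1 + 1·2 + 1·2 + 1·1 + 1·0 + 1·0 = 6.

6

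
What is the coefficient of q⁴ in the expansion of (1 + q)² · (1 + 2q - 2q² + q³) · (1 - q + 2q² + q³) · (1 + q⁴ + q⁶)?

12

(1 + q)² has coefficients 1,2,1 for degrees 0…2.
(1 + 2q - 2q² + q³) has coefficients 1,2,-2,1,0 for degrees 0…4.
Multiplying by (1 - q + 2q² + q³) gives running coefficients 1,1,-2,8,-3 for degrees 0…4.
Finally multiplying by (1 + q⁴ + q⁶), the product of all factors after the first has coefficients 1,1,-2,8,-2 for degrees 0…4.
[q⁴] = 1·(-2) + 2·8 + 1·(-2) = 12.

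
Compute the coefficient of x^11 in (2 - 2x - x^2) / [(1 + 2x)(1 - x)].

-3755

The denominator gives the recurrence a_n = −a_(n−1) + 2a_(n−2) for n ≥ 3; the numerator fixes a_0 = 2, a_1 = -4, a_2 = 7.
Iterating: 2, -4, 7, -15, 29, -59, 117, -235, 469, -939, 1877, -3755, so a_11 = -3755.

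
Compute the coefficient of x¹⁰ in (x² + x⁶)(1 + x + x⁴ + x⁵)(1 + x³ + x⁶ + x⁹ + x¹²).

3

(x² + x⁶) has coefficients 0,0,1,0,0,0,1 for degrees 0…6.
(1 + x + x⁴ + x⁵) has coefficients 1,1,0,0,1,1,0,0,0,0,0 for degrees 0…10.
Finally multiplying by (1 + x³ + x⁶ + x⁹ + x¹²), the product of all factors after the first has coefficients 1,1,0,1,2,1,1,2,1,1,2 for degrees 0…10.
[x¹⁰] = 1·1 + 1·2 = 3.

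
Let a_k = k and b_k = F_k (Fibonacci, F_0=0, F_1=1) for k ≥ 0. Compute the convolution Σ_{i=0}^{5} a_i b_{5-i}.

The convolution is the x^5 coefficient of A(x)B(x).
Σ = 0·5 + 1·3 + 2·2 + 3·1 + 4·1 + 5·0 = 14.

14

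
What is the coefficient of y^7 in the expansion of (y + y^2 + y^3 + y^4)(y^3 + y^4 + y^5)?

3

(y + y^2 + y^3 + y^4) has coefficients 0,1,1,1,1 for degrees 0…4.
(y^3 + y^4 + y^5) has coefficients 0,0,0,1,1,1,0,0 for degrees 0…7.
[y^7] = 1·0 + 1·1 + 1·1 + 1·1 = 3.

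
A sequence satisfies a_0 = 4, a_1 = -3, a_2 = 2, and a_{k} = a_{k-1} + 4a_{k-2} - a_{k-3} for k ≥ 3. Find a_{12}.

-20453

The ordinary generating function has denominator 1 - z - 4z^2 + z^3.
Iterating the recurrence: a_0,…,a_{12} = 4, -3, 2, -14, -3, -61, -59, -300, -475, -1616, -3216, -9205, -20453.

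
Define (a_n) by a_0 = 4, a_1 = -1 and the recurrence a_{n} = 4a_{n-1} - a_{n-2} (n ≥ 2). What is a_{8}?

The ordinary generating function has denominator 1 - 4y + y^2.
Iterating the recurrence: a_0,…,a_{8} = 4, -1, -8, -31, -116, -433, -1616, -6031, -22508.

-22508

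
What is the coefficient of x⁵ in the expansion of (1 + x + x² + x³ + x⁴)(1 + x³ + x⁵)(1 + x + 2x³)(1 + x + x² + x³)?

19

(1 + x + x² + x³ + x⁴) has coefficients 1,1,1,1,1 for degrees 0…4.
(1 + x³ + x⁵) has coefficients 1,0,0,1,0,1 for degrees 0…5.
Multiplying by (1 + x + 2x³) gives running coefficients 1,1,0,3,1,1 for degrees 0…5.
Finally multiplying by (1 + x + x² + x³), the product of all factors after the first has coefficients 1,2,2,5,5,5 for degrees 0…5.
[x⁵] = 1·5 + 1·5 + 1·5 + 1·2 + 1·2 = 19.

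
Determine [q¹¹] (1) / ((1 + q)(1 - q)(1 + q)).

The denominator gives the recurrence a_n = −a_(n−1) + a_(n−2) + a_(n−3) for n ≥ 3; the numerator fixes a_0 = 1, a_1 = -1, a_2 = 2.
Iterating: 1, -1, 2, -2, 3, -3, 4, -4, 5, -5, 6, -6, so a_11 = -6.

-6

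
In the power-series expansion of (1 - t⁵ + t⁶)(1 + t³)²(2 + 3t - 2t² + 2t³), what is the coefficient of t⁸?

(1 - t⁵ + t⁶) has coefficients 1,0,0,0,0,-1,1 for degrees 0…6.
(1 + t³)² has coefficients 1,0,0,2,0,0,1,0,0 for degrees 0…8.
Finally multiplying by (2 + 3t - 2t² + 2t³), the product of all factors after the first has coefficients 2,3,-2,6,6,-4,6,3,-2 for degrees 0…8.
[t⁸] = 1·(-2) − 1·6 + 1·(-2) = -10.

-10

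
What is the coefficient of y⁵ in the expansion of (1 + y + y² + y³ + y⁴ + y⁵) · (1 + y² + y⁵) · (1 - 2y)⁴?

(1 + y + y² + y³ + y⁴ + y⁵) has coefficients 1,1,1,1,1,1 for degrees 0…5.
(1 + y² + y⁵) has coefficients 1,0,1,0,0,1 for degrees 0…5.
Finally multiplying by (1 - 2y)⁴, the product of all factors after the first has coefficients 1,-8,25,-40,40,-31 for degrees 0…5.
[y⁵] = 1·(-31) + 1·40 + 1·(-40) + 1·25 + 1·(-8) + 1·1 = -13.

-13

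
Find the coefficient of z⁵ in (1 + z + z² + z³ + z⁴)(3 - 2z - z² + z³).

(1 + z + z² + z³ + z⁴) has coefficients 1,1,1,1,1 for degrees 0…4.
(3 - 2z - z² + z³) has coefficients 3,-2,-1,1,0,0 for degrees 0…5.
[z⁵] = 1·0 + 1·0 + 1·1 + 1·(-1) + 1·(-2) = -2.

-2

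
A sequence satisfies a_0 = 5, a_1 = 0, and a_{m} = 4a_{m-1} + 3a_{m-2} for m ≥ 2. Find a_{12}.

The ordinary generating function has denominator 1 - 4t - 3t^2.
Iterating the recurrence: a_0,…,a_{12} = 5, 0, 15, 60, 285, 1320, 6135, 28500, 132405, 615120, 2857695, 13276140, 61677645.

61677645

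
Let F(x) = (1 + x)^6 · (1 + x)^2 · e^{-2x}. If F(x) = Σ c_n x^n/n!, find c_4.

96

The EGF product rule gives c_4 = Σ_{k_1+k_2+k_3=4} C(4; k_1,k_2,k_3) · ∏ g_i(k_i), where (1+x)^6 gives the falling factorial (6)_k; (1+x)^2 gives the falling factorial (2)_k; e^{-2x} gives (-2)^k.
g_1(k) for k = 0…4: 1, 6, 30, 120, 360.
g_2(k) for k = 0…4: 1, 2, 2, 0, 0.
g_3(k) for k = 0…4: 1, -2, 4, -8, 16.
First combine the last two factors: h(k) = Σ_j C(k,j)·g_2(j)·g_3(k−j) for k = 0…4: 1, 0, -2, 4, 0.
c_4 = Σ_k C(4,k)·g_1(k)·h(4−k) = 4·6·4 + 6·30·(-2) + 1·360·1 = 96 − 360 + 360 = 96.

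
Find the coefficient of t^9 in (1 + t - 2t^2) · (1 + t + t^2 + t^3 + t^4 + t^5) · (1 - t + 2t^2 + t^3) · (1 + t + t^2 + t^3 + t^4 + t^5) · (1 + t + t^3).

(1 + t - 2t^2) has coefficients 1,1,-2 for degrees 0…2.
(1 + t + t^2 + t^3 + t^4 + t^5) has coefficients 1,1,1,1,1,1,0,0,0,0 for degrees 0…9.
Multiplying by (1 - t + 2t^2 + t^3) gives running coefficients 1,0,2,3,3,3,2,3,1,0 for degrees 0…9.
Multiplying by (1 + t + t^2 + t^3 + t^4 + t^5) gives running coefficients 1,1,3,6,9,12,13,16,15,12 for degrees 0…9.
Finally multiplying by (1 + t + t^3), the product of all factors after the first has coefficients 1,2,4,10,16,24,31,38,43,40 for degrees 0…9.
[t^9] = 1·40 + 1·43 − 2·38 = 7.

7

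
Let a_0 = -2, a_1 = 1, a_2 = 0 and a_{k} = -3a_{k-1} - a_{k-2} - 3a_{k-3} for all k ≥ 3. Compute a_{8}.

The ordinary generating function has denominator 1 + 3y + y^2 + 3y^3.
Iterating the recurrence: a_0,…,a_{8} = -2, 1, 0, 5, -18, 49, -144, 437, -1314.

-1314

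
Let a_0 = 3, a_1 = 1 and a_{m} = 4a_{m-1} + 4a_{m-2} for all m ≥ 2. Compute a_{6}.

7808

The ordinary generating function has denominator 1 - 4z - 4z^2.
Iterating the recurrence: a_0,…,a_{6} = 3, 1, 16, 68, 336, 1616, 7808.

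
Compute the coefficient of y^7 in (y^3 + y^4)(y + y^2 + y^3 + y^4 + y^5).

(y^3 + y^4) has coefficients 0,0,0,1,1 for degrees 0…4.
(y + y^2 + y^3 + y^4 + y^5) has coefficients 0,1,1,1,1,1,0,0 for degrees 0…7.
[y^7] = 1·1 + 1·1 = 2.

2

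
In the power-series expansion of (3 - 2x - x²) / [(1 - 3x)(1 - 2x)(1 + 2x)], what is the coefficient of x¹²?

2121668

Partial fractions give a closed form: a_n = (4)·3^n + (-7/4)·2^n + (3/4)·(-2)^n.
At n = 12: a_12 = 2121668.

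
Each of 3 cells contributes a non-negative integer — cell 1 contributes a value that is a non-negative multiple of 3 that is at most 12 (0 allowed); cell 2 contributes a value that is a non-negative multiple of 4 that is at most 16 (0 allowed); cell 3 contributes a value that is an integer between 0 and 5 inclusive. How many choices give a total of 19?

7

The generating function for the choices is (1 + t^3 + t^6 + t^9 + t^12)·(1 + t^4 + t^8 + t^12 + t^16)·(1 + t + t^2 + t^3 + t^4 + t^5); the count is [t^19].
(1 + t^3 + t^6 + t^9 + t^12) has coefficients 1,0,0,1,0,0,1,0,0,1,0,0,1 for degrees 0…12.
(1 + t^4 + t^8 + t^12 + t^16) has coefficients 1,0,0,0,1,0,0,0,1,0,0,0,1,0,0,0,1,0,0,0 for degrees 0…19.
Finally multiplying by (1 + t + t^2 + t^3 + t^4 + t^5), the product of all factors after the first has coefficients 1,1,1,1,2,2,1,1,2,2,1,1,2,2,1,1,2,2,1,1 for degrees 0…19.
[t^19] = 1·1 + 1·2 + 1·2 + 1·1 + 1·1 = 7.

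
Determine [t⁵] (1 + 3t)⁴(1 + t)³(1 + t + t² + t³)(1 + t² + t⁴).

2032

(1 + 3t)⁴ has coefficients 1,12,54,108,81 for degrees 0…4.
(1 + t)³ has coefficients 1,3,3,1,0,0 for degrees 0…5.
Multiplying by (1 + t + t² + t³) gives running coefficients 1,4,7,8,7,4 for degrees 0…5.
Finally multiplying by (1 + t² + t⁴), the product of all factors after the first has coefficients 1,4,8,12,15,16 for degrees 0…5.
[t⁵] = 1·16 + 12·15 + 54·12 + 108·8 + 81·4 = 2032.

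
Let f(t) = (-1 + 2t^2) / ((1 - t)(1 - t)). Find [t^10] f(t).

The denominator gives the recurrence a_n = 2a_(n−1) − a_(n−2) for n ≥ 3; the numerator fixes a_0 = -1, a_1 = -2, a_2 = -1.
Iterating: -1, -2, -1, 0, 1, 2, 3, 4, 5, 6, 7, so a_10 = 7.

7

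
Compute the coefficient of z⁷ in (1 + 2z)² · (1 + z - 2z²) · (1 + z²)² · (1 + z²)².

(1 + 2z)² has coefficients 1,4,4 for degrees 0…2.
(1 + z - 2z²) has coefficients 1,1,-2,0,0,0,0,0 for degrees 0…7.
Multiplying by (1 + z²)² gives running coefficients 1,1,0,2,-3,1,-2,0 for degrees 0…7.
Finally multiplying by (1 + z²)², the product of all factors after the first has coefficients 1,1,2,4,-2,6,-8,4 for degrees 0…7.
[z⁷] = 1·4 + 4·(-8) + 4·6 = -4.

-4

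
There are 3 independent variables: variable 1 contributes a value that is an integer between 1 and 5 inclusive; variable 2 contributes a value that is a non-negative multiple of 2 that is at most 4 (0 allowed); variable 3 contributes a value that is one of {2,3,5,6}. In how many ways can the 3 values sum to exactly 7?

The generating function for the choices is (z + z² + z³ + z⁴ + z⁵)·(1 + z² + z⁴)·(z² + z³ + z⁵ + z⁶); the count is [z⁷].
(z + z² + z³ + z⁴ + z⁵) has coefficients 0,1,1,1,1,1 for degrees 0…5.
(1 + z² + z⁴) has coefficients 1,0,1,0,1,0,0,0 for degrees 0…7.
Finally multiplying by (z² + z³ + z⁵ + z⁶), the product of all factors after the first has coefficients 0,0,1,1,1,2,2,2 for degrees 0…7.
[z⁷] = 1·2 + 1·2 + 1·1 + 1·1 + 1·1 = 7.

7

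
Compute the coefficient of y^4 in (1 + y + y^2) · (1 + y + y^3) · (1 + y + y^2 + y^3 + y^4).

(1 + y + y^2) has coefficients 1,1,1 for degrees 0…2.
(1 + y + y^3) has coefficients 1,1,0,1,0 for degrees 0…4.
Finally multiplying by (1 + y + y^2 + y^3 + y^4), the product of all factors after the first has coefficients 1,2,2,3,3 for degrees 0…4.
[y^4] = 1·3 + 1·3 + 1·2 = 8.

8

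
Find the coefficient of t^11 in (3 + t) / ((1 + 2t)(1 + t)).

Partial fractions give a closed form: a_n = (5)·(-2)^n + (-2)·(-1)^n.
At n = 11: a_11 = -10238.

-10238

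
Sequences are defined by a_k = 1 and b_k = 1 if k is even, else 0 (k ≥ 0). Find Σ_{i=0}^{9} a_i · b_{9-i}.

The convolution is the x^9 coefficient of A(x)B(x).
Σ = 1·0 + 1·1 + 1·0 + 1·1 + 1·0 + 1·1 + 1·0 + 1·1 + 1·0 + 1·1 = 5.

5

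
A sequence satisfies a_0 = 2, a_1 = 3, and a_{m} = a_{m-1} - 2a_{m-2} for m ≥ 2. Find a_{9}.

The ordinary generating function has denominator 1 - y + 2y^2.
Iterating the recurrence: a_0,…,a_{9} = 2, 3, -1, -7, -5, 9, 19, 1, -37, -39.

-39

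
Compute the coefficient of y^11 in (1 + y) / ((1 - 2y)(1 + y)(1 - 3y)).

The denominator gives the recurrence a_n = 4a_(n−1) − a_(n−2) − 6a_(n−3) for n ≥ 3; the numerator fixes a_0 = 1, a_1 = 5, a_2 = 19.
Iterating: 1, 5, 19, 65, 211, 665, 2059, 6305, 19171, 58025, 175099, 527345, so a_11 = 527345.

527345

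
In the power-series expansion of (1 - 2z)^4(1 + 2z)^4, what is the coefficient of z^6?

(1 - 2z)^4 has coefficients 1,-8,24,-32,16 for degrees 0…4.
(1 + 2z)^4 has coefficients 1,8,24,32,16,0,0 for degrees 0…6.
[z^6] = 1·0 − 8·0 + 24·16 − 32·32 + 16·24 = -256.

-256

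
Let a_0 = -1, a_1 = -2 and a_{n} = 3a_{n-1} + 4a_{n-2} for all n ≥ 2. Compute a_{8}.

The ordinary generating function has denominator 1 - 3q - 4q^2.
Iterating the recurrence: a_0,…,a_{8} = -1, -2, -10, -38, -154, -614, -2458, -9830, -39322.

-39322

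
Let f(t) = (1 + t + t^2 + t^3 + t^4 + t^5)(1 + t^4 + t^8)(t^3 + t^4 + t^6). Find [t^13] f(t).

(1 + t + t^2 + t^3 + t^4 + t^5) has coefficients 1,1,1,1,1,1 for degrees 0…5.
(1 + t^4 + t^8) has coefficients 1,0,0,0,1,0,0,0,1,0,0,0,0,0 for degrees 0…13.
Finally multiplying by (t^3 + t^4 + t^6), the product of all factors after the first has coefficients 0,0,0,1,1,0,1,1,1,0,1,1,1,0 for degrees 0…13.
[t^13] = 1·0 + 1·1 + 1·1 + 1·1 + 1·0 + 1·1 = 4.

4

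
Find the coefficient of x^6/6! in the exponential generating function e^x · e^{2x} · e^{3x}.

46656

The EGF product rule gives c_6 = Σ_{k_1+k_2+k_3=6} C(6; k_1,k_2,k_3) · ∏ g_i(k_i), where e^x gives (1)^k; e^{2x} gives (2)^k; e^{3x} gives (3)^k.
g_1(k) for k = 0…6: 1, 1, 1, 1, 1, 1, 1.
g_2(k) for k = 0…6: 1, 2, 4, 8, 16, 32, 64.
g_3(k) for k = 0…6: 1, 3, 9, 27, 81, 243, 729.
First combine the last two factors: h(k) = Σ_j C(k,j)·g_2(j)·g_3(k−j) for k = 0…6: 1, 5, 25, 125, 625, 3125, 15625.
c_6 = Σ_k C(6,k)·g_1(k)·h(6−k) = 1·1·15625 + 6·1·3125 + 15·1·625 + 20·1·125 + 15·1·25 + 6·1·5 + 1·1·1 = 15625 + 18750 + 9375 + 2500 + 375 + 30 + 1 = 46656.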